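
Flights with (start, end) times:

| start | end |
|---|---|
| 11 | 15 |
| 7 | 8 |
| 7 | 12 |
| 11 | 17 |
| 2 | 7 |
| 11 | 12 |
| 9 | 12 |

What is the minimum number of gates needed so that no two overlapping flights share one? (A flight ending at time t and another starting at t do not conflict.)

5

Events (time:±→running): 2:+→1 7:-→0 7:+→1 7:+→2 8:-→1 9:+→2 11:+→3 11:+→4 11:+→5 … peak 5.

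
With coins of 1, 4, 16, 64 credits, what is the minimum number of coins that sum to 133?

133 = 2×64 + 1×4 + 1×1
Total coins = 2 + 1 + 1 = 4

4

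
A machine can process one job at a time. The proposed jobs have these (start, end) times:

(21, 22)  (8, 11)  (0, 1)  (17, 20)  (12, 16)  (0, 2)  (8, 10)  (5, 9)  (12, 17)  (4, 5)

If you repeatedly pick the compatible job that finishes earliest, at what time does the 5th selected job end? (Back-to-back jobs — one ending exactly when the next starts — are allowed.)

20

Order by finish time; keep every interval that doesn't clash with the previous kept one.
By end time: (0,1), (0,2), (4,5), (5,9), (8,10), (8,11), (12,16), (12,17), (17,20), (21,22).
Pick (0,1); next start ≥ 1 → (4,5); next start ≥ 5 → (5,9); next start ≥ 9 → (12,16); next start ≥ 16 → (17,20); next start ≥ 20 → (21,22).
Selected: (0,1) (4,5) (5,9) (12,16) (17,20) (21,22)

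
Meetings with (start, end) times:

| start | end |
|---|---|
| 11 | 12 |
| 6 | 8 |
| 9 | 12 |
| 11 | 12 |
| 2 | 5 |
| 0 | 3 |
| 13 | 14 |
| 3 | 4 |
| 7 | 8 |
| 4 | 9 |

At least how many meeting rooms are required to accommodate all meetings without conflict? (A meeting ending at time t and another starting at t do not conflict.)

Events (time:±→running): 0:+→1 2:+→2 3:-→1 3:+→2 4:-→1 4:+→2 5:-→1 6:+→2 7:+→3 … peak 3.

3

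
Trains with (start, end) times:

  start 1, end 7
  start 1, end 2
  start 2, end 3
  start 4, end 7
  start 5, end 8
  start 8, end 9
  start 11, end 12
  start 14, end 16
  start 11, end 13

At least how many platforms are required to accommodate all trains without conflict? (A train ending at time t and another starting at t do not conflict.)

The answer is the maximum number of intervals overlapping at any instant.
starts: [1, 1, 2, 4, 5, 8, 11, 11, 14]
ends:   [2, 3, 7, 7, 8, 9, 12, 13, 16]
s1→1 s1→2 e2→1 s2→2 e3→1 s4→2 s5→3  — peak 3.

3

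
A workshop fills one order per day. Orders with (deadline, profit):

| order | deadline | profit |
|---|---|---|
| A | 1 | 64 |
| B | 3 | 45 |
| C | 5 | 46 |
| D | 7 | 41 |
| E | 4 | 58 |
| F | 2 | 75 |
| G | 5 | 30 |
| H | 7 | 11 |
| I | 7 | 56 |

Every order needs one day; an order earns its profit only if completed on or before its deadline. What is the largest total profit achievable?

385

Take jobs in profit order; each goes to the latest open slot no later than its deadline.
By profit: F(d2,75), A(d1,64), E(d4,58), I(d7,56), C(d5,46), B(d3,45), D(d7,41), G(d5,30), H(d7,11)
F→slot 2; A→slot 1; E→slot 4; I→slot 7; C→slot 5; B→slot 3; D→slot 6; G skipped; H skipped.
Profit = 64 + 75 + 45 + 58 + 46 + 41 + 56 = 385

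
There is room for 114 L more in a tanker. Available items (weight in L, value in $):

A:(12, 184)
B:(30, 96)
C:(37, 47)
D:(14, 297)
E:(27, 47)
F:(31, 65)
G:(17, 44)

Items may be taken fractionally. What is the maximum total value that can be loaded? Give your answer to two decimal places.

703.41

Greedy by value/weight ratio, highest first.
Ratios (sorted): D 21.21, A 15.33, B 3.20, G 2.59, F 2.10, E 1.74, C 1.27
take D (14 @ 297); take A (12 @ 184); take B (30 @ 96); take G (17 @ 44); take F (31 @ 65); take 10/27 of E → 17.41. Capacity used 114/114.
Total value = 703.41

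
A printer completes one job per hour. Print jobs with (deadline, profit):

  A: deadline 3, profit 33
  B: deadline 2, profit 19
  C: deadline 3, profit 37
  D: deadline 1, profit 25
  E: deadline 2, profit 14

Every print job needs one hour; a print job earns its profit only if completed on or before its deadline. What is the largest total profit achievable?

Sort by profit descending; place each in the latest free slot ≤ its deadline.
Profit order: C=37 A=33 D=25 B=19 E=14
Assign: C→slot 3, A→slot 2, D→slot 1, B skipped, E skipped.
Slots: [1:D] [2:A] [3:C]
Profit = 25 + 33 + 37 = 95

95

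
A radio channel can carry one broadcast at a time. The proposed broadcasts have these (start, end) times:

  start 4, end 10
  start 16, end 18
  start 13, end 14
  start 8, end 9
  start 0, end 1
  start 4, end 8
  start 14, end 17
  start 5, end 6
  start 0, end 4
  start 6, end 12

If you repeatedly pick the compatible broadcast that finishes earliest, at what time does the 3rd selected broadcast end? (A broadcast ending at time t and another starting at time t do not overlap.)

9

By end time: (0,1), (0,4), (5,6), (4,8), (8,9), (4,10), (6,12), (13,14), (14,17), (16,18).
Pick (0,1); next start ≥ 1 → (5,6); next start ≥ 6 → (8,9); next start ≥ 9 → (13,14); next start ≥ 14 → (14,17).
Selected: (0,1) (5,6) (8,9) (13,14) (14,17)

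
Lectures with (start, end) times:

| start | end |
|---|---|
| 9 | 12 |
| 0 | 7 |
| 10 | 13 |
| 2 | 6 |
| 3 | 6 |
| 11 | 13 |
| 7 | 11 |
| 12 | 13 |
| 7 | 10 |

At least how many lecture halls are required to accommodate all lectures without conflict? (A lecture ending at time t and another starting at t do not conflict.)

3

Events (time:±→running): 0:+→1 2:+→2 3:+→3 … peak 3.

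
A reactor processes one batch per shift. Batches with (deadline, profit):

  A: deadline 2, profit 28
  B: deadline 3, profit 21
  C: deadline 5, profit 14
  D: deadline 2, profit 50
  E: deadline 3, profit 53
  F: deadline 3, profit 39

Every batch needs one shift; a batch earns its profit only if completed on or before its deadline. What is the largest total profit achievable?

156

Take jobs in profit order; each goes to the latest open slot no later than its deadline.
By profit: E(d3,53), D(d2,50), F(d3,39), A(d2,28), B(d3,21), C(d5,14)
E→slot 3; D→slot 2; F→slot 1; A skipped; B skipped; C→slot 5.
Profit = 39 + 50 + 53 + 14 = 156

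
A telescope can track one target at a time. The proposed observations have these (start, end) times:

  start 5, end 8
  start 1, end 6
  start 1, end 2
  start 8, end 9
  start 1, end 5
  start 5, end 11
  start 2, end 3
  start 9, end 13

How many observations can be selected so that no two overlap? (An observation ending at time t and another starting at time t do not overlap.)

5

Sort by end time and greedily take each interval whose start is ≥ the last chosen end.
Sorted by end: (1,2)  (2,3)  (1,5)  (1,6)  (5,8)  (8,9)  (5,11)  (9,13)
take (1,2); take (2,3); take (5,8); take (8,9); take (9,13).
Selected 5 observations.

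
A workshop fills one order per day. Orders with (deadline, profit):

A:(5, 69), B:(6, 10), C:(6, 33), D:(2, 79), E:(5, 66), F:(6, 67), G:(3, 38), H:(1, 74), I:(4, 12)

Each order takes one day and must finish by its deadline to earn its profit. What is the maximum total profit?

Sort by profit descending; place each in the latest free slot ≤ its deadline.
Profit order: D=79 H=74 A=69 F=67 E=66 G=38 C=33 I=12 B=10
Assign: D→slot 2, H→slot 1, A→slot 5, F→slot 6, E→slot 4, G→slot 3, C skipped, I skipped, B skipped.
Slots: [1:H] [2:D] [3:G] [4:E] [5:A] [6:F]
Profit = 74 + 79 + 38 + 66 + 69 + 67 = 393

393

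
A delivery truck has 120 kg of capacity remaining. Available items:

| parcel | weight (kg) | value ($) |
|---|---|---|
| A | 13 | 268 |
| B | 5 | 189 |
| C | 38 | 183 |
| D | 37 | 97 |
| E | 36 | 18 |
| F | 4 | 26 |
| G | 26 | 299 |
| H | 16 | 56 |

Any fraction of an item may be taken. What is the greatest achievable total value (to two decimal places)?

1068.19

Order: B (189/5=37.80) > A (268/13=20.62) > G (299/26=11.50) > F (26/4=6.50) > C (183/38=4.82) > H (56/16=3.50) > D (97/37=2.62) > E (18/36=0.50)
Fill: take B (5 @ 189) → take A (13 @ 268) → take G (26 @ 299) → take F (4 @ 26) → take C (38 @ 183) → take H (16 @ 56) → take 18/37 of D → 47.19; 120/120 used.
Total value = 1068.19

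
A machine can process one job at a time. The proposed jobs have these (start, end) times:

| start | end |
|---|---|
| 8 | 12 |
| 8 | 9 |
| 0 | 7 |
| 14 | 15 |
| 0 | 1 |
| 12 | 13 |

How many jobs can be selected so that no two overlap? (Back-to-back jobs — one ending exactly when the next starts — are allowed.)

Sorted by end: (0,1)  (0,7)  (8,9)  (8,12)  (12,13)  (14,15)
take (0,1); skip (0,7); take (8,9); skip (8,12); take (12,13); take (14,15).
Selected 4 jobs.

4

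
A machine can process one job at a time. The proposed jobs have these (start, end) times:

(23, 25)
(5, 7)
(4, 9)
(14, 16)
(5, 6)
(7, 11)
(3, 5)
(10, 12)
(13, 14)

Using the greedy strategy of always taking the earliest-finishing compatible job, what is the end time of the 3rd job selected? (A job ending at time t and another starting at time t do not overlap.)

11

Greedy by earliest finish: after sorting by end time, pick each interval compatible with the last pick.
By end time: (3,5), (5,6), (5,7), (4,9), (7,11), (10,12), (13,14), (14,16), (23,25).
Pick (3,5); next start ≥ 5 → (5,6); next start ≥ 6 → (7,11); next start ≥ 11 → (13,14); next start ≥ 14 → (14,16); next start ≥ 16 → (23,25).
Selected: (3,5) (5,6) (7,11) (13,14) (14,16) (23,25)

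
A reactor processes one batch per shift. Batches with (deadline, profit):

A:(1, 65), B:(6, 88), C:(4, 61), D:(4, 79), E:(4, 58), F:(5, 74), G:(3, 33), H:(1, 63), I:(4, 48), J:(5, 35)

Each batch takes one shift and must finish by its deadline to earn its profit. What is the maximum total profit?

425

By profit: B(d6,88), D(d4,79), F(d5,74), A(d1,65), H(d1,63), C(d4,61), E(d4,58), I(d4,48), J(d5,35), G(d3,33)
B→slot 6; D→slot 4; F→slot 5; A→slot 1; H skipped; C→slot 3; E→slot 2; I skipped; J skipped; G skipped.
Profit = 65 + 58 + 61 + 79 + 74 + 88 = 425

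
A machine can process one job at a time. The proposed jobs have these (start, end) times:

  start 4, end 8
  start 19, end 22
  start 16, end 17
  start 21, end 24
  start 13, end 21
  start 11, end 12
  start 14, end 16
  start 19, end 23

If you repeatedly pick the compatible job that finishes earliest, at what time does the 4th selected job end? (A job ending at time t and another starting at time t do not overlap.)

Order by finish time; keep every interval that doesn't clash with the previous kept one.
By end time: (4,8), (11,12), (14,16), (16,17), (13,21), (19,22), (19,23), (21,24).
Pick (4,8); next start ≥ 8 → (11,12); next start ≥ 12 → (14,16); next start ≥ 16 → (16,17); next start ≥ 17 → (19,22).
Selected: (4,8) (11,12) (14,16) (16,17) (19,22)

17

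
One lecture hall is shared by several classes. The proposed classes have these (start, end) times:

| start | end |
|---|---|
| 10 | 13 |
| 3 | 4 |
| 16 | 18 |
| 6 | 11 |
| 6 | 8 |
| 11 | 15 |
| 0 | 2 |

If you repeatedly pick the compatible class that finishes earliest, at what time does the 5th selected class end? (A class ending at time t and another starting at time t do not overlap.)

By end time: (0,2), (3,4), (6,8), (6,11), (10,13), (11,15), (16,18).
Pick (0,2); next start ≥ 2 → (3,4); next start ≥ 4 → (6,8); next start ≥ 8 → (10,13); next start ≥ 13 → (16,18).
Selected: (0,2) (3,4) (6,8) (10,13) (16,18)

18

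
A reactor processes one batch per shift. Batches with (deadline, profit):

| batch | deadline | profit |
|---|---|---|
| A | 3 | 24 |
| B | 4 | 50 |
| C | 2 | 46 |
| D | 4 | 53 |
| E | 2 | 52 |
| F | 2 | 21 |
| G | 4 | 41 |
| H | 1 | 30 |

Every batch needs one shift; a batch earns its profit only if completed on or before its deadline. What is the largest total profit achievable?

201

Profit order: D=53 E=52 B=50 C=46 G=41 H=30 A=24 F=21
Assign: D→slot 4, E→slot 2, B→slot 3, C→slot 1, G skipped, H skipped, A skipped, F skipped.
Slots: [1:C] [2:E] [3:B] [4:D]
Profit = 46 + 52 + 50 + 53 = 201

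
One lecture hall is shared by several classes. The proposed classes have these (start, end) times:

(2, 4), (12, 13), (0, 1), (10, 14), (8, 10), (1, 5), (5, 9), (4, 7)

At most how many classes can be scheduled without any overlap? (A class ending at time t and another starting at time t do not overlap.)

By end time: (0,1), (2,4), (1,5), (4,7), (5,9), (8,10), (12,13), (10,14).
Pick (0,1); next start ≥ 1 → (2,4); next start ≥ 4 → (4,7); next start ≥ 7 → (8,10); next start ≥ 10 → (12,13).
Selected 5 classes.

5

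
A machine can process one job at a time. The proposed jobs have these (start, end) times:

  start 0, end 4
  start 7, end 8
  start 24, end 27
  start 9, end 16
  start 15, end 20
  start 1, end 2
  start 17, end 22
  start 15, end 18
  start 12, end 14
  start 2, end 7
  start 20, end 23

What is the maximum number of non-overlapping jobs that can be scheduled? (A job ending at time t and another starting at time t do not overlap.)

Order by finish time; keep every interval that doesn't clash with the previous kept one.
By end time: (1,2), (0,4), (2,7), (7,8), (12,14), (9,16), (15,18), (15,20), (17,22), (20,23), (24,27).
Pick (1,2); next start ≥ 2 → (2,7); next start ≥ 7 → (7,8); next start ≥ 8 → (12,14); next start ≥ 14 → (15,18); next start ≥ 18 → (20,23); next start ≥ 23 → (24,27).
Selected 7 jobs.

7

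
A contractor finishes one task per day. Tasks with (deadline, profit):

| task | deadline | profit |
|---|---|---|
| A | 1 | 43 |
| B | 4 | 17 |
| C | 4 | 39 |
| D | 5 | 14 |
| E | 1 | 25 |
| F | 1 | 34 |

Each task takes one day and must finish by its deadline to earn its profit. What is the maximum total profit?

By profit: A(d1,43), C(d4,39), F(d1,34), E(d1,25), B(d4,17), D(d5,14)
A→slot 1; C→slot 4; F skipped; E skipped; B→slot 3; D→slot 5.
Profit = 43 + 17 + 39 + 14 = 113

113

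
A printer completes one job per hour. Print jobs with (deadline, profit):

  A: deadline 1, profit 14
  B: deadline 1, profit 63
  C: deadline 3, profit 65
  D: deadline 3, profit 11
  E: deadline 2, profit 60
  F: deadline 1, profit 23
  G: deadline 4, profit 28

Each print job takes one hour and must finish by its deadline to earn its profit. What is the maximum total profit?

Take jobs in profit order; each goes to the latest open slot no later than its deadline.
By profit: C(d3,65), B(d1,63), E(d2,60), G(d4,28), F(d1,23), A(d1,14), D(d3,11)
C→slot 3; B→slot 1; E→slot 2; G→slot 4; F skipped; A skipped; D skipped.
Profit = 63 + 60 + 65 + 28 = 216

216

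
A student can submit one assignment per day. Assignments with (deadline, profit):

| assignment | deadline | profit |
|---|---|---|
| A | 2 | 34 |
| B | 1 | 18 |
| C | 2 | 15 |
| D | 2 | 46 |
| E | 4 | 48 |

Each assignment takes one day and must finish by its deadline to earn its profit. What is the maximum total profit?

Take jobs in profit order; each goes to the latest open slot no later than its deadline.
Profit order: E=48 D=46 A=34 B=18 C=15
Assign: E→slot 4, D→slot 2, A→slot 1, B skipped, C skipped.
Slots: [1:A] [2:D] [4:E]
Profit = 34 + 46 + 48 = 128

128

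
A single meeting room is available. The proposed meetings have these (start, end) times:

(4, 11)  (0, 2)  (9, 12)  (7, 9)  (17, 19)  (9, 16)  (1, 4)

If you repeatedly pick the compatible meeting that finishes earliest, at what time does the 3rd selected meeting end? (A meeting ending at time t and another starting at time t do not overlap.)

By end time: (0,2), (1,4), (7,9), (4,11), (9,12), (9,16), (17,19).
Pick (0,2); next start ≥ 2 → (7,9); next start ≥ 9 → (9,12); next start ≥ 12 → (17,19).
Selected: (0,2) (7,9) (9,12) (17,19)

12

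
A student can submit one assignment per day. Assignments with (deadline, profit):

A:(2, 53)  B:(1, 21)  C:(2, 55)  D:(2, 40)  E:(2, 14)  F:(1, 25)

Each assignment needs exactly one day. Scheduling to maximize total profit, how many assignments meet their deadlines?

2

By profit: C(d2,55), A(d2,53), D(d2,40), F(d1,25), B(d1,21), E(d2,14)
C→slot 2; A→slot 1; D skipped; F skipped; B skipped; E skipped.
2 of 6 scheduled.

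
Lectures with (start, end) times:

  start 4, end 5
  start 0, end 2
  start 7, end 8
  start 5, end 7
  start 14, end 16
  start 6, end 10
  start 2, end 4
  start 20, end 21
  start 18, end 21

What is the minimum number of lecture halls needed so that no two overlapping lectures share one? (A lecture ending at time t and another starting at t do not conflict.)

Events (time:±→running): 0:+→1 2:-→0 2:+→1 4:-→0 4:+→1 5:-→0 5:+→1 6:+→2 … peak 2.

2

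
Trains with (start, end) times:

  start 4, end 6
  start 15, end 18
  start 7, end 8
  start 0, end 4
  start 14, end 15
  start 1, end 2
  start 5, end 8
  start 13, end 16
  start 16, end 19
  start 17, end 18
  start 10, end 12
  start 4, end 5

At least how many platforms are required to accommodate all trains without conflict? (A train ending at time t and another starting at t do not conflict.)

Count concurrent intervals with a sweep; the peak is the room count.
Events (time:±→running): 0:+→1 1:+→2 2:-→1 4:-→0 4:+→1 4:+→2 5:-→1 5:+→2 6:-→1 7:+→2 8:-→1 8:-→0 10:+→1 12:-→0 13:+→1 14:+→2 15:-→1 15:+→2 16:-→1 16:+→2 17:+→3 … peak 3.

3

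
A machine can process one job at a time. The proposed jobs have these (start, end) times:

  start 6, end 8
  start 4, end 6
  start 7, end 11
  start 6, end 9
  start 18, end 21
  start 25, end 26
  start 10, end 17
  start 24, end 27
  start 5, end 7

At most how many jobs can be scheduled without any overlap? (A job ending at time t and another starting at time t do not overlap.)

5

Sorted by end: (4,6)  (5,7)  (6,8)  (6,9)  (7,11)  (10,17)  (18,21)  (25,26)  (24,27)
take (4,6); take (6,8); skip (6,9); take (10,17); take (18,21); take (25,26).
Selected 5 jobs.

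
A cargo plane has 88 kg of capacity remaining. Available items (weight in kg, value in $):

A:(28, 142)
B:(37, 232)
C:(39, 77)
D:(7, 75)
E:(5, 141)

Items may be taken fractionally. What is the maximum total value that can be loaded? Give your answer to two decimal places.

Sort by value per unit weight and fill in that order.
Order: E (141/5=28.20) > D (75/7=10.71) > B (232/37=6.27) > A (142/28=5.07) > C (77/39=1.97)
Fill: take E (5 @ 141) → take D (7 @ 75) → take B (37 @ 232) → take A (28 @ 142) → take 11/39 of C → 21.72; 88/88 used.
Total value = 611.72

611.72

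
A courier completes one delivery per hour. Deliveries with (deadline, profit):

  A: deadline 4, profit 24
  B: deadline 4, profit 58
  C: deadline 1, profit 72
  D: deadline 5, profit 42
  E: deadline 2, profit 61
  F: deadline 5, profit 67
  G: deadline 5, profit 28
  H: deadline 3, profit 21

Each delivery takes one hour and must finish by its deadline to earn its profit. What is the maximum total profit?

300

By profit: C(d1,72), F(d5,67), E(d2,61), B(d4,58), D(d5,42), G(d5,28), A(d4,24), H(d3,21)
C→slot 1; F→slot 5; E→slot 2; B→slot 4; D→slot 3; G skipped; A skipped; H skipped.
Profit = 72 + 61 + 42 + 58 + 67 = 300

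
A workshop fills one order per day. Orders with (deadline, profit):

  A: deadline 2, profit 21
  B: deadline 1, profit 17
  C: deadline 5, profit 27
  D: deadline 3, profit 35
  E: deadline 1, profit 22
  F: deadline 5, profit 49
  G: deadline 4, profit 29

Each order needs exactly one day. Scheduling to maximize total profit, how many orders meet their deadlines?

5

Sort by profit descending; place each in the latest free slot ≤ its deadline.
Profit order: F=49 D=35 G=29 C=27 E=22 A=21 B=17
Assign: F→slot 5, D→slot 3, G→slot 4, C→slot 2, E→slot 1, A skipped, B skipped.
Slots: [1:E] [2:C] [3:D] [4:G] [5:F]
5 of 7 scheduled.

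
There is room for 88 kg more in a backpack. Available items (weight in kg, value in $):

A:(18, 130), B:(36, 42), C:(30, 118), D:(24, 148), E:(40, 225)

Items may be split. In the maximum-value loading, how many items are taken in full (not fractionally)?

3

Ratios (sorted): A 7.22, D 6.17, E 5.62, C 3.93, B 1.17
take A (18 @ 130); take D (24 @ 148); take E (40 @ 225); take 6/30 of C → 23.60. Capacity used 88/88.
3 item(s) taken whole; one partial (take 6/30 of C).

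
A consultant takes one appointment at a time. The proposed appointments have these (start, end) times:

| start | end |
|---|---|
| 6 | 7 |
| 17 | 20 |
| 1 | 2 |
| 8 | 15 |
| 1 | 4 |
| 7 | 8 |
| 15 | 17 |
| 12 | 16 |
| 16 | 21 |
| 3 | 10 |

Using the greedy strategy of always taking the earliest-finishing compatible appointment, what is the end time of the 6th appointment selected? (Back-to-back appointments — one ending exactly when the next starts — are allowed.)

Order by finish time; keep every interval that doesn't clash with the previous kept one.
Sorted by end: (1,2)  (1,4)  (6,7)  (7,8)  (3,10)  (8,15)  (12,16)  (15,17)  (17,20)  (16,21)
take (1,2); take (6,7); take (7,8); take (8,15); take (15,17); take (17,20).
Selected: (1,2) (6,7) (7,8) (8,15) (15,17) (17,20)

20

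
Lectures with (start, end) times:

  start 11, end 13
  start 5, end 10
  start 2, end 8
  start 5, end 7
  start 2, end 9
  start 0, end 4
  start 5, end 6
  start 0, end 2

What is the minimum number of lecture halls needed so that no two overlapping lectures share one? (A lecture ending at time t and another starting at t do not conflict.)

5

Count concurrent intervals with a sweep; the peak is the room count.
starts: [0, 0, 2, 2, 5, 5, 5, 11]
ends:   [2, 4, 6, 7, 8, 9, 10, 13]
s0→1 s0→2 e2→1 s2→2 s2→3 e4→2 s5→3 s5→4 s5→5  — peak 5.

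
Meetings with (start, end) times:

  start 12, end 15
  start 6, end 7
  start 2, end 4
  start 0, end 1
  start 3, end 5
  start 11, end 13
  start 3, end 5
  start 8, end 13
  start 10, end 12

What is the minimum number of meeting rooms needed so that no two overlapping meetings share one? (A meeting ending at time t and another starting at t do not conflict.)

starts: [0, 2, 3, 3, 6, 8, 10, 11, 12]
ends:   [1, 4, 5, 5, 7, 12, 13, 13, 15]
s0→1 e1→0 s2→1 s3→2 s3→3  — peak 3.

3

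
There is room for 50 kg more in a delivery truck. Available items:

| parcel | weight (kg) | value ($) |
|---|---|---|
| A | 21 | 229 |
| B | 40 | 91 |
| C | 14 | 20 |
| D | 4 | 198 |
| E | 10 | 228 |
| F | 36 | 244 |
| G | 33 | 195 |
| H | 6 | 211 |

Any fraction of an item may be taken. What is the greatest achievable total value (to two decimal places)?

Sort by value per unit weight and fill in that order.
Order: D (198/4=49.50) > H (211/6=35.17) > E (228/10=22.80) > A (229/21=10.90) > F (244/36=6.78) > G (195/33=5.91) > B (91/40=2.27) > C (20/14=1.43)
Fill: take D (4 @ 198) → take H (6 @ 211) → take E (10 @ 228) → take A (21 @ 229) → take 9/36 of F → 61.00; 50/50 used.
Total value = 927.00

927.00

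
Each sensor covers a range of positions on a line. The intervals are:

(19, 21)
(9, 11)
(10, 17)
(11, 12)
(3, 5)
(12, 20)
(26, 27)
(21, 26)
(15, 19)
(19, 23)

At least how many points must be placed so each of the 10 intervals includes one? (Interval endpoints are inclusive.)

Process intervals by earliest right end; each time one isn't hit yet, stab at its right endpoint.
Sorted: [3,5] [9,11] [11,12] [10,17] [15,19] [12,20] [19,21] [19,23] [21,26] [26,27]
{[3,5]} hit by 5; {[9,11],[11,12],[10,17]} hit by 11; {[15,19],[12,20],[19,21],[19,23]} hit by 19; {[21,26],[26,27]} hit by 26.
Points: 5, 11, 19, 26 (4 total).

4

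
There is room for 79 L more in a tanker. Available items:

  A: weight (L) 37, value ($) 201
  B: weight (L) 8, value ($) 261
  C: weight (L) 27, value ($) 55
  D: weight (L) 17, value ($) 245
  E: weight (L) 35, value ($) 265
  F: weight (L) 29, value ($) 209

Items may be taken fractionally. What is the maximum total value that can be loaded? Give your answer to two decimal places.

Ratios (sorted): B 32.62, D 14.41, E 7.57, F 7.21, A 5.43, C 2.04
take B (8 @ 261); take D (17 @ 245); take E (35 @ 265); take 19/29 of F → 136.93. Capacity used 79/79.
Total value = 907.93

907.93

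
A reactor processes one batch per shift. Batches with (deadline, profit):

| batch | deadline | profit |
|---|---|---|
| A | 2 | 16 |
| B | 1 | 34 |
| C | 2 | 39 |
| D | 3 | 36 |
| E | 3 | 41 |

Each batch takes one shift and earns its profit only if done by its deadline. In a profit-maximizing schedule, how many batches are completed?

3

Take jobs in profit order; each goes to the latest open slot no later than its deadline.
By profit: E(d3,41), C(d2,39), D(d3,36), B(d1,34), A(d2,16)
E→slot 3; C→slot 2; D→slot 1; B skipped; A skipped.
3 of 5 scheduled.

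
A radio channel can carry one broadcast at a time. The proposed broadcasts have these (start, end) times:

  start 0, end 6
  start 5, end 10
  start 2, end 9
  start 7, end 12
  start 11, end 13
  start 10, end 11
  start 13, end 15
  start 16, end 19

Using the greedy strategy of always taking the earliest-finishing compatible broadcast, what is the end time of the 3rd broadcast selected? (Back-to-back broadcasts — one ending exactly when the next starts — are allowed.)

Greedy by earliest finish: after sorting by end time, pick each interval compatible with the last pick.
Sorted by end: (0,6)  (2,9)  (5,10)  (10,11)  (7,12)  (11,13)  (13,15)  (16,19)
take (0,6); skip (2,9); skip (5,10); take (10,11); take (11,13); take (13,15); take (16,19).
Selected: (0,6) (10,11) (11,13) (13,15) (16,19)

13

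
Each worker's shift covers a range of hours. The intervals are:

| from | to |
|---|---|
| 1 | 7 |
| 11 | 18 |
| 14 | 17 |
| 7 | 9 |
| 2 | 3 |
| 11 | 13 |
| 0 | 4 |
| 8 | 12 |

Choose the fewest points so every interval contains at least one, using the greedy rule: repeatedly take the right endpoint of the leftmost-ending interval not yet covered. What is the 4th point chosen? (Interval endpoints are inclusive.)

17

Sorted: [2,3] [0,4] [1,7] [7,9] [8,12] [11,13] [14,17] [11,18]
{[2,3],[0,4],[1,7]} hit by 3; {[7,9],[8,12]} hit by 9; {[11,13]} hit by 13; {[14,17],[11,18]} hit by 17.
Points: 3, 9, 13, 17 (4 total).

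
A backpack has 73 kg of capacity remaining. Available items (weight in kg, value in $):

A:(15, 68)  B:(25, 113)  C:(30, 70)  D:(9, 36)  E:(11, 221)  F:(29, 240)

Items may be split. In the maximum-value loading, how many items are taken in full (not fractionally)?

3

Order: E (221/11=20.09) > F (240/29=8.28) > A (68/15=4.53) > B (113/25=4.52) > D (36/9=4.00) > C (70/30=2.33)
Fill: take E (11 @ 221) → take F (29 @ 240) → take A (15 @ 68) → take 18/25 of B → 81.36; 73/73 used.
3 item(s) taken whole; one partial (take 18/25 of B).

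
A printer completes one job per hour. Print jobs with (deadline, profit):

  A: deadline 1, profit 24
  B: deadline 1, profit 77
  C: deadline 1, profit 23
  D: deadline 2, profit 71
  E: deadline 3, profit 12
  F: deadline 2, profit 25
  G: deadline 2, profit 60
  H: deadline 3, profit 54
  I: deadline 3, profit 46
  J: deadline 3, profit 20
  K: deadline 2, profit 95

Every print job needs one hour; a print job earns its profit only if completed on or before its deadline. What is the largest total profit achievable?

226

Take jobs in profit order; each goes to the latest open slot no later than its deadline.
By profit: K(d2,95), B(d1,77), D(d2,71), G(d2,60), H(d3,54), I(d3,46), F(d2,25), A(d1,24), C(d1,23), J(d3,20), E(d3,12)
K→slot 2; B→slot 1; D skipped; G skipped; H→slot 3; I skipped; F skipped; A skipped; C skipped; J skipped; E skipped.
Profit = 77 + 95 + 54 = 226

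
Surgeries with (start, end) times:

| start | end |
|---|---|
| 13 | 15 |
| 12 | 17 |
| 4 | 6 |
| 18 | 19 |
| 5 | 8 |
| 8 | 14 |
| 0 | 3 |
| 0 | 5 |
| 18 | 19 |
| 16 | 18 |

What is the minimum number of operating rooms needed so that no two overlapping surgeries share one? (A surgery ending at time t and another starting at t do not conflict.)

3

The answer is the maximum number of intervals overlapping at any instant.
Events (time:±→running): 0:+→1 0:+→2 3:-→1 4:+→2 5:-→1 5:+→2 6:-→1 8:-→0 8:+→1 12:+→2 13:+→3 … peak 3.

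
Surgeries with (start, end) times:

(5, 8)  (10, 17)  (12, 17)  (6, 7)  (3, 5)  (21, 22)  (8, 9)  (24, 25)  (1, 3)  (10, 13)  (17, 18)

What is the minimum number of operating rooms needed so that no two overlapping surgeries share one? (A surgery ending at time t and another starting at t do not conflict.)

Events (time:±→running): 1:+→1 3:-→0 3:+→1 5:-→0 5:+→1 6:+→2 7:-→1 8:-→0 8:+→1 9:-→0 10:+→1 10:+→2 12:+→3 … peak 3.

3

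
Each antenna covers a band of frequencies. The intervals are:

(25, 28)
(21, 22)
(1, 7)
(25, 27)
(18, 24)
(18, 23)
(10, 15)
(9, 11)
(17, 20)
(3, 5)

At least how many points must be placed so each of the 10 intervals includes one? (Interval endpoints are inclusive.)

5

By right end: [3,5]  [1,7]  [9,11]  [10,15]  [17,20]  [21,22]  [18,23]  [18,24]  [25,27]  [25,28]
[3,5] uncovered → point at 5; [9,11] uncovered → point at 11; [17,20] uncovered → point at 20; [21,22] uncovered → point at 22; [25,27] uncovered → point at 27.
Points: 5, 11, 20, 22, 27 (5 total).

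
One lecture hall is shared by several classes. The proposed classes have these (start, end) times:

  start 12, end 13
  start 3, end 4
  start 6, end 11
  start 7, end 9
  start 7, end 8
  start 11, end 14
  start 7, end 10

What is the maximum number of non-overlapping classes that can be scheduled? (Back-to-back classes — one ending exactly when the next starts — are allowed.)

3

By end time: (3,4), (7,8), (7,9), (7,10), (6,11), (12,13), (11,14).
Pick (3,4); next start ≥ 4 → (7,8); next start ≥ 8 → (12,13).
Selected 3 classes.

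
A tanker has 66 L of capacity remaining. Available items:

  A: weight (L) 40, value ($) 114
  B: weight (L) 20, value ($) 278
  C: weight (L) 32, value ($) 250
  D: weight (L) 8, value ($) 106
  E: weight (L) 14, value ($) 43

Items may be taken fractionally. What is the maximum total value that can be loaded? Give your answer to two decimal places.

Greedy by value/weight ratio, highest first.
Order: B (278/20=13.90) > D (106/8=13.25) > C (250/32=7.81) > E (43/14=3.07) > A (114/40=2.85)
Fill: take B (20 @ 278) → take D (8 @ 106) → take C (32 @ 250) → take 6/14 of E → 18.43; 66/66 used.
Total value = 652.43

652.43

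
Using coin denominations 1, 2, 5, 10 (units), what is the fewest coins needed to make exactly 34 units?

5

34 = 3×10 + 2×2
Total coins = 3 + 2 = 5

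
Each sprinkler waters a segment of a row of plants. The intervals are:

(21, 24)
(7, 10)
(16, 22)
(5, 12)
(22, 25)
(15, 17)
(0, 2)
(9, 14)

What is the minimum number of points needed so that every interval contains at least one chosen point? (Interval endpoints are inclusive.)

4

Sort by right endpoint; whenever an interval is uncovered, place a point at its right end.
Sorted: [0,2] [7,10] [5,12] [9,14] [15,17] [16,22] [21,24] [22,25]
{[0,2]} hit by 2; {[7,10],[5,12],[9,14]} hit by 10; {[15,17],[16,22]} hit by 17; {[21,24],[22,25]} hit by 24.
Points: 2, 10, 17, 24 (4 total).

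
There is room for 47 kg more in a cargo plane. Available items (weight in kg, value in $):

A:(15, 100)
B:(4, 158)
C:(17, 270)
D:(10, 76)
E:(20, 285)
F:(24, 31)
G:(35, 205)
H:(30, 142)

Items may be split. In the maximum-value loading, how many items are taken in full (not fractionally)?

Greedy by value/weight ratio, highest first.
Ratios (sorted): B 39.50, C 15.88, E 14.25, D 7.60, A 6.67, G 5.86, H 4.73, F 1.29
take B (4 @ 158); take C (17 @ 270); take E (20 @ 285); take 6/10 of D → 45.60. Capacity used 47/47.
3 item(s) taken whole; one partial (take 6/10 of D).

3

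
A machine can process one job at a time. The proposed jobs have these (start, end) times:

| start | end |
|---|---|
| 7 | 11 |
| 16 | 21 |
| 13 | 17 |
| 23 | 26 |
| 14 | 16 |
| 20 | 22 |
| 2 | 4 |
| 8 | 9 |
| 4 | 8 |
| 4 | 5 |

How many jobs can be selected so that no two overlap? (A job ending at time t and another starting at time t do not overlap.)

By end time: (2,4), (4,5), (4,8), (8,9), (7,11), (14,16), (13,17), (16,21), (20,22), (23,26).
Pick (2,4); next start ≥ 4 → (4,5); next start ≥ 5 → (8,9); next start ≥ 9 → (14,16); next start ≥ 16 → (16,21); next start ≥ 21 → (23,26).
Selected 6 jobs.

6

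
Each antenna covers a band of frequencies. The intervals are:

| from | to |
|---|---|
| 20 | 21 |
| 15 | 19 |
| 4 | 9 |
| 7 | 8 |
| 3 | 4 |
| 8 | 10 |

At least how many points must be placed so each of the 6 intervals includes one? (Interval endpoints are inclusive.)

4

Process intervals by earliest right end; each time one isn't hit yet, stab at its right endpoint.
Sorted: [3,4] [7,8] [4,9] [8,10] [15,19] [20,21]
{[3,4]} hit by 4; {[7,8],[4,9],[8,10]} hit by 8; {[15,19]} hit by 19; {[20,21]} hit by 21.
Points: 4, 8, 19, 21 (4 total).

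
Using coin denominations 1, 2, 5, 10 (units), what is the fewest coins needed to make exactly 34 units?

Use the largest denomination that fits, subtract, and repeat.
34 − 3×10→4 − 2×2→0
Total coins = 3 + 2 = 5

5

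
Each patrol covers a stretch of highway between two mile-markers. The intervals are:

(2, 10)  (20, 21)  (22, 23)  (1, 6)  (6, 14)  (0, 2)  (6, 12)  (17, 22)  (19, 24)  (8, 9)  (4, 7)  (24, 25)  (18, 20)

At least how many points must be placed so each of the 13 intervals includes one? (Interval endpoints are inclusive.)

6

Process intervals by earliest right end; each time one isn't hit yet, stab at its right endpoint.
Sorted: [0,2] [1,6] [4,7] [8,9] [2,10] [6,12] [6,14] [18,20] [20,21] [17,22] [22,23] [19,24] [24,25]
{[0,2],[1,6]} hit by 2; {[4,7]} hit by 7; {[8,9],[2,10],[6,12],[6,14]} hit by 9; {[18,20],[20,21],[17,22]} hit by 20; {[22,23],[19,24]} hit by 23; {[24,25]} hit by 25.
Points: 2, 7, 9, 20, 23, 25 (6 total).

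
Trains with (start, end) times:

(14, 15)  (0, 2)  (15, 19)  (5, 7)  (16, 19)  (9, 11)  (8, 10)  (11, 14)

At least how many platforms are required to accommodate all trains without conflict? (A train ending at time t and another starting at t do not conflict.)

Count concurrent intervals with a sweep; the peak is the room count.
Events (time:±→running): 0:+→1 2:-→0 5:+→1 7:-→0 8:+→1 9:+→2 … peak 2.

2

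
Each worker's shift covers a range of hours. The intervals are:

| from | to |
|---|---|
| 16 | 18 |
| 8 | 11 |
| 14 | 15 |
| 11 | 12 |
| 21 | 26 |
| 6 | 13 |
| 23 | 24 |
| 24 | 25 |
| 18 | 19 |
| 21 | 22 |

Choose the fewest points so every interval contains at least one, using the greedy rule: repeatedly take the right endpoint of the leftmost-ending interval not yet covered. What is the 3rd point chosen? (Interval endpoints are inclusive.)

18

By right end: [8,11]  [11,12]  [6,13]  [14,15]  [16,18]  [18,19]  [21,22]  [23,24]  [24,25]  [21,26]
[8,11] uncovered → point at 11; [14,15] uncovered → point at 15; [16,18] uncovered → point at 18; [21,22] uncovered → point at 22; [23,24] uncovered → point at 24.
Points: 11, 15, 18, 22, 24 (5 total).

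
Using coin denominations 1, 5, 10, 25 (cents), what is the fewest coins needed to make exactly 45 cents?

3

45 = 1×25 + 2×10
Total coins = 1 + 2 = 3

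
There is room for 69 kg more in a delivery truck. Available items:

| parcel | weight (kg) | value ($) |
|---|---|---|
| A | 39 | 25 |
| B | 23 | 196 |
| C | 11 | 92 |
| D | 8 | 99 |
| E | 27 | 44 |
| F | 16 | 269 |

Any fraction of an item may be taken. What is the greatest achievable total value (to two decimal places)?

673.93

Order: F (269/16=16.81) > D (99/8=12.38) > B (196/23=8.52) > C (92/11=8.36) > E (44/27=1.63) > A (25/39=0.64)
Fill: take F (16 @ 269) → take D (8 @ 99) → take B (23 @ 196) → take C (11 @ 92) → take 11/27 of E → 17.93; 69/69 used.
Total value = 673.93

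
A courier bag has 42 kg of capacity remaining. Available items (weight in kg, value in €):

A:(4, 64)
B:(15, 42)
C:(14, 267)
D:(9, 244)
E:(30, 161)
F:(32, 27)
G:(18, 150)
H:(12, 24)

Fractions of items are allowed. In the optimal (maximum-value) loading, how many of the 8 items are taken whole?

3

Greedy by value/weight ratio, highest first.
Order: D (244/9=27.11) > C (267/14=19.07) > A (64/4=16.00) > G (150/18=8.33) > E (161/30=5.37) > B (42/15=2.80) > H (24/12=2.00) > F (27/32=0.84)
Fill: take D (9 @ 244) → take C (14 @ 267) → take A (4 @ 64) → take 15/18 of G → 125.00; 42/42 used.
3 item(s) taken whole; one partial (take 15/18 of G).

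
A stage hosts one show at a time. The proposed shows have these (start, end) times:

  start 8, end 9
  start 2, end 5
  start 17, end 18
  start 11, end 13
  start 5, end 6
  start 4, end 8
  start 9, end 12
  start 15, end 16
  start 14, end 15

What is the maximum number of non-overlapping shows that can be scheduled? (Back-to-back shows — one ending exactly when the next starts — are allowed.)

Sorted by end: (2,5)  (5,6)  (4,8)  (8,9)  (9,12)  (11,13)  (14,15)  (15,16)  (17,18)
take (2,5); take (5,6); take (8,9); take (9,12); take (14,15); take (15,16); take (17,18).
Selected 7 shows.

7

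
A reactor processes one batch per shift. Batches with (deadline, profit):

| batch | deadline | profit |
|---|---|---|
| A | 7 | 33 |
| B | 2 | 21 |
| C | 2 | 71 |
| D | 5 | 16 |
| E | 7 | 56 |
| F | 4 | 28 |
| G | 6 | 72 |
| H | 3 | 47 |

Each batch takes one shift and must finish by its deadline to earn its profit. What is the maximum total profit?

328

Sort by profit descending; place each in the latest free slot ≤ its deadline.
By profit: G(d6,72), C(d2,71), E(d7,56), H(d3,47), A(d7,33), F(d4,28), B(d2,21), D(d5,16)
G→slot 6; C→slot 2; E→slot 7; H→slot 3; A→slot 5; F→slot 4; B→slot 1; D skipped.
Profit = 21 + 71 + 47 + 28 + 33 + 72 + 56 = 328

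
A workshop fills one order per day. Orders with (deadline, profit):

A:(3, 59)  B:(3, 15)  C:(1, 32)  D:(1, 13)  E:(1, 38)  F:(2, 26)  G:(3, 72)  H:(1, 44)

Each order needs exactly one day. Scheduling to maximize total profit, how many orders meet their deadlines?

Profit order: G=72 A=59 H=44 E=38 C=32 F=26 B=15 D=13
Assign: G→slot 3, A→slot 2, H→slot 1, E skipped, C skipped, F skipped, B skipped, D skipped.
Slots: [1:H] [2:A] [3:G]
3 of 8 scheduled.

3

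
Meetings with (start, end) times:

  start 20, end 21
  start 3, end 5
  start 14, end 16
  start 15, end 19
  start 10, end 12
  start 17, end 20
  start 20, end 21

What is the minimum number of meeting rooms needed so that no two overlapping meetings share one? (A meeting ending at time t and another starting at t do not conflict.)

2

Count concurrent intervals with a sweep; the peak is the room count.
Events (time:±→running): 3:+→1 5:-→0 10:+→1 12:-→0 14:+→1 15:+→2 … peak 2.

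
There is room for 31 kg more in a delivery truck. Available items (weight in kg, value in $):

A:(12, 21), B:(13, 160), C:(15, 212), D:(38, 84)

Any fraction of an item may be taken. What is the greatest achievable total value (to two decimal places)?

Ratios (sorted): C 14.13, B 12.31, D 2.21, A 1.75
take C (15 @ 212); take B (13 @ 160); take 3/38 of D → 6.63. Capacity used 31/31.
Total value = 378.63

378.63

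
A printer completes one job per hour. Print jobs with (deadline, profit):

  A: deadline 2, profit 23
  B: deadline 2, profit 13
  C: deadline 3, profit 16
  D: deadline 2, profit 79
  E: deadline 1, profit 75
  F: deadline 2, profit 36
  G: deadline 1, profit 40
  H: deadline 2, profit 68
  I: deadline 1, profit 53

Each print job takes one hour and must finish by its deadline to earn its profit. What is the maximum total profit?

170

Profit order: D=79 E=75 H=68 I=53 G=40 F=36 A=23 C=16 B=13
Assign: D→slot 2, E→slot 1, H skipped, I skipped, G skipped, F skipped, A skipped, C→slot 3, B skipped.
Slots: [1:E] [2:D] [3:C]
Profit = 75 + 79 + 16 = 170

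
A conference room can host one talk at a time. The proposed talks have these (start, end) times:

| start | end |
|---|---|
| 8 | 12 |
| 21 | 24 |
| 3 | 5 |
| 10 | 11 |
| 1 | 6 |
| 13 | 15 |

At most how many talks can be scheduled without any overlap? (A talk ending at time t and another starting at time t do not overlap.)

4

Greedy by earliest finish: after sorting by end time, pick each interval compatible with the last pick.
By end time: (3,5), (1,6), (10,11), (8,12), (13,15), (21,24).
Pick (3,5); next start ≥ 5 → (10,11); next start ≥ 11 → (13,15); next start ≥ 15 → (21,24).
Selected 4 talks.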